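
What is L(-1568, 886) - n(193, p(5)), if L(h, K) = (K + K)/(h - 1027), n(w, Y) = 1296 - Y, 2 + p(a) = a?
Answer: -3357107/2595 ≈ -1293.7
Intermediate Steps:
p(a) = -2 + a
L(h, K) = 2*K/(-1027 + h) (L(h, K) = (2*K)/(-1027 + h) = 2*K/(-1027 + h))
L(-1568, 886) - n(193, p(5)) = 2*886/(-1027 - 1568) - (1296 - (-2 + 5)) = 2*886/(-2595) - (1296 - 1*3) = 2*886*(-1/2595) - (1296 - 3) = -1772/2595 - 1*1293 = -1772/2595 - 1293 = -3357107/2595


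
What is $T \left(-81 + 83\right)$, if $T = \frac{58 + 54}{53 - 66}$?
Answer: $- \frac{224}{13} \approx -17.231$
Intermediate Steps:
$T = - \frac{112}{13}$ ($T = \frac{112}{-13} = 112 \left(- \frac{1}{13}\right) = - \frac{112}{13} \approx -8.6154$)
$T \left(-81 + 83\right) = - \frac{112 \left(-81 + 83\right)}{13} = \left(- \frac{112}{13}\right) 2 = - \frac{224}{13}$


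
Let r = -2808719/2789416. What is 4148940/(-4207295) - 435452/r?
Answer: 1022081545461789116/2363421881021 ≈ 4.3246e+5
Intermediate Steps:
r = -2808719/2789416 (r = -2808719*1/2789416 = -2808719/2789416 ≈ -1.0069)
4148940/(-4207295) - 435452/r = 4148940/(-4207295) - 435452/(-2808719/2789416) = 4148940*(-1/4207295) - 435452*(-2789416/2808719) = -829788/841459 + 1214656776032/2808719 = 1022081545461789116/2363421881021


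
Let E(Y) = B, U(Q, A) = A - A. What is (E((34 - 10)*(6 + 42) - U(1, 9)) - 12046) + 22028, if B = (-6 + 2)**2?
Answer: 9998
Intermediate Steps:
U(Q, A) = 0
B = 16 (B = (-4)**2 = 16)
E(Y) = 16
(E((34 - 10)*(6 + 42) - U(1, 9)) - 12046) + 22028 = (16 - 12046) + 22028 = -12030 + 22028 = 9998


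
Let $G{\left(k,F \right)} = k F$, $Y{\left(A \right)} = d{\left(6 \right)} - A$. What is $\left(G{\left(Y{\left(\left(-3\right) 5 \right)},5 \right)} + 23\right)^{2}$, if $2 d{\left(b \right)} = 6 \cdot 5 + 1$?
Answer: $\frac{123201}{4} \approx 30800.0$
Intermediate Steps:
$d{\left(b \right)} = \frac{31}{2}$ ($d{\left(b \right)} = \frac{6 \cdot 5 + 1}{2} = \frac{30 + 1}{2} = \frac{1}{2} \cdot 31 = \frac{31}{2}$)
$Y{\left(A \right)} = \frac{31}{2} - A$
$G{\left(k,F \right)} = F k$
$\left(G{\left(Y{\left(\left(-3\right) 5 \right)},5 \right)} + 23\right)^{2} = \left(5 \left(\frac{31}{2} - \left(-3\right) 5\right) + 23\right)^{2} = \left(5 \left(\frac{31}{2} - -15\right) + 23\right)^{2} = \left(5 \left(\frac{31}{2} + 15\right) + 23\right)^{2} = \left(5 \cdot \frac{61}{2} + 23\right)^{2} = \left(\frac{305}{2} + 23\right)^{2} = \left(\frac{351}{2}\right)^{2} = \frac{123201}{4}$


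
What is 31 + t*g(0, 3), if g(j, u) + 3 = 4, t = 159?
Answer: 190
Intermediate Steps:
g(j, u) = 1 (g(j, u) = -3 + 4 = 1)
31 + t*g(0, 3) = 31 + 159*1 = 31 + 159 = 190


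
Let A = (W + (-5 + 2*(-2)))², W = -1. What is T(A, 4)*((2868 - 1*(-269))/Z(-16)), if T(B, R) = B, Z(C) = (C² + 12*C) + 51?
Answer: 62740/23 ≈ 2727.8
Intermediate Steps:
Z(C) = 51 + C² + 12*C
A = 100 (A = (-1 + (-5 + 2*(-2)))² = (-1 + (-5 - 4))² = (-1 - 9)² = (-10)² = 100)
T(A, 4)*((2868 - 1*(-269))/Z(-16)) = 100*((2868 - 1*(-269))/(51 + (-16)² + 12*(-16))) = 100*((2868 + 269)/(51 + 256 - 192)) = 100*(3137/115) = 62740/23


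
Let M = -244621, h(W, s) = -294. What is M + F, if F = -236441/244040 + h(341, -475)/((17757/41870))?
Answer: -354351130088639/1444472760 ≈ -2.4532e+5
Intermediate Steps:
F = -1002759064679/1444472760 (F = -236441/244040 - 294/(17757/41870) = -236441*1/244040 - 294/(17757*(1/41870)) = -236441/244040 - 294/17757/41870 = -236441/244040 - 294*41870/17757 = -236441/244040 - 4103260/5919 = -1002759064679/1444472760 ≈ -694.20)
M + F = -244621 - 1002759064679/1444472760 = -354351130088639/1444472760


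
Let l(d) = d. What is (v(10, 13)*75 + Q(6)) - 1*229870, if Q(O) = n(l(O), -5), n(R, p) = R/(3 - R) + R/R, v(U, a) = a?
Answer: -228896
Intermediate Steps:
n(R, p) = 1 + R/(3 - R) (n(R, p) = R/(3 - R) + 1 = 1 + R/(3 - R))
Q(O) = -3/(-3 + O)
(v(10, 13)*75 + Q(6)) - 1*229870 = (13*75 - 3/(-3 + 6)) - 1*229870 = (975 - 3/3) - 229870 = (975 - 3*1/3) - 229870 = (975 - 1) - 229870 = 974 - 229870 = -228896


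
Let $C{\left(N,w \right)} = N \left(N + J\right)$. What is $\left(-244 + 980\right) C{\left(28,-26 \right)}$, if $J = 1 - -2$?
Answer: $638848$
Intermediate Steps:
$J = 3$ ($J = 1 + 2 = 3$)
$C{\left(N,w \right)} = N \left(3 + N\right)$ ($C{\left(N,w \right)} = N \left(N + 3\right) = N \left(3 + N\right)$)
$\left(-244 + 980\right) C{\left(28,-26 \right)} = \left(-244 + 980\right) 28 \left(3 + 28\right) = 736 \cdot 28 \cdot 31 = 736 \cdot 868 = 638848$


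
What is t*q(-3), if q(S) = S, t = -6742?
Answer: 20226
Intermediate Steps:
t*q(-3) = -6742*(-3) = 20226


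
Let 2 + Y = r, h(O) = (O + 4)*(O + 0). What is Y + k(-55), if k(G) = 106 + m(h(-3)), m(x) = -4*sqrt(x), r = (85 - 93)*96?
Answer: -664 - 4*I*sqrt(3) ≈ -664.0 - 6.9282*I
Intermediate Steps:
h(O) = O*(4 + O) (h(O) = (4 + O)*O = O*(4 + O))
r = -768 (r = -8*96 = -768)
Y = -770 (Y = -2 - 768 = -770)
k(G) = 106 - 4*I*sqrt(3) (k(G) = 106 - 4*I*sqrt(3)*sqrt(4 - 3) = 106 - 4*I*sqrt(3))
Y + k(-55) = -770 + (106 - 4*I*sqrt(3)) = -664 - 4*I*sqrt(3)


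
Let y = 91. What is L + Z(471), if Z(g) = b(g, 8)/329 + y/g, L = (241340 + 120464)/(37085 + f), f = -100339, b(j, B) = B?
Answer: -26966341729/4900888293 ≈ -5.5023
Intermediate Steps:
L = -180902/31627 (L = (241340 + 120464)/(37085 - 100339) = 361804/(-63254) = 361804*(-1/63254) = -180902/31627 ≈ -5.7199)
Z(g) = 8/329 + 91/g
L + Z(471) = -180902/31627 + (8/329 + 91/471) = -180902/31627 + 33707/154959 = -26966341729/4900888293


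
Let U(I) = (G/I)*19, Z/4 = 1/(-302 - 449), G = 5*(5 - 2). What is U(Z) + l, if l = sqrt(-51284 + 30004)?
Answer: -214035/4 + 4*I*sqrt(1330) ≈ -53509.0 + 145.88*I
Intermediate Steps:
G = 15 (G = 5*3 = 15)
Z = -4/751 (Z = 4/(-302 - 449) = 4/(-751) = 4*(-1/751) = -4/751 ≈ -0.0053262)
U(I) = 285/I (U(I) = (15/I)*19 = 285/I)
l = 4*I*sqrt(1330) (l = sqrt(-21280) = 4*I*sqrt(1330) ≈ 145.88*I)
U(Z) + l = 285/(-4/751) + 4*I*sqrt(1330) = 285*(-751/4) + 4*I*sqrt(1330) = -214035/4 + 4*I*sqrt(1330)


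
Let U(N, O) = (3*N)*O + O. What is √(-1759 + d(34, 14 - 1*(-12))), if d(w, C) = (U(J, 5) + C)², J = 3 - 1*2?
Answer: √357 ≈ 18.894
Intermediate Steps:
J = 1 (J = 3 - 2 = 1)
U(N, O) = O + 3*N*O (U(N, O) = 3*N*O + O = O + 3*N*O)
d(w, C) = (20 + C)² (d(w, C) = (5*(1 + 3*1) + C)² = (5*(1 + 3) + C)² = (5*4 + C)² = (20 + C)²)
√(-1759 + d(34, 14 - 1*(-12))) = √(-1759 + (20 + (14 - 1*(-12)))²) = √(-1759 + (20 + (14 + 12))²) = √(-1759 + (20 + 26)²) = √(-1759 + 46²) = √(-1759 + 2116) = √357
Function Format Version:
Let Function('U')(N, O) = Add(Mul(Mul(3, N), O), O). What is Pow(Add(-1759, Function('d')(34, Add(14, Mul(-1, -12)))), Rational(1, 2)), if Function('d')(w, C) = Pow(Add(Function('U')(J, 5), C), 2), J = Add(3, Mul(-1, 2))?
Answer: Pow(357, Rational(1, 2)) ≈ 18.894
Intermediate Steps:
J = 1 (J = Add(3, -2) = 1)
Function('U')(N, O) = Add(O, Mul(3, N, O)) (Function('U')(N, O) = Add(Mul(3, N, O), O) = Add(O, Mul(3, N, O)))
Function('d')(w, C) = Pow(Add(20, C), 2) (Function('d')(w, C) = Pow(Add(Mul(5, Add(1, Mul(3, 1))), C), 2) = Pow(Add(Mul(5, Add(1, 3)), C), 2) = Pow(Add(Mul(5, 4), C), 2) = Pow(Add(20, C), 2))
Pow(Add(-1759, Function('d')(34, Add(14, Mul(-1, -12)))), Rational(1, 2)) = Pow(Add(-1759, Pow(Add(20, Add(14, Mul(-1, -12))), 2)), Rational(1, 2)) = Pow(Add(-1759, Pow(Add(20, Add(14, 12)), 2)), Rational(1, 2)) = Pow(Add(-1759, Pow(Add(20, 26), 2)), Rational(1, 2)) = Pow(Add(-1759, Pow(46, 2)), Rational(1, 2)) = Pow(Add(-1759, 2116), Rational(1, 2)) = Pow(357, Rational(1, 2))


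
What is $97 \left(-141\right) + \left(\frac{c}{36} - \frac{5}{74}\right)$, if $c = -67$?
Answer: $- \frac{18220333}{1332} \approx -13679.0$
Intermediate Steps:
$97 \left(-141\right) + \left(\frac{c}{36} - \frac{5}{74}\right) = 97 \left(-141\right) - \left(\frac{5}{74} + \frac{67}{36}\right) = -13677 - \frac{2569}{1332} = - \frac{18220333}{1332}$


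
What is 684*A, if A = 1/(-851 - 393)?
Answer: -171/311 ≈ -0.54984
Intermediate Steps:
A = -1/1244 (A = 1/(-1244) = -1/1244 ≈ -0.00080386)
684*A = 684*(-1/1244) = -171/311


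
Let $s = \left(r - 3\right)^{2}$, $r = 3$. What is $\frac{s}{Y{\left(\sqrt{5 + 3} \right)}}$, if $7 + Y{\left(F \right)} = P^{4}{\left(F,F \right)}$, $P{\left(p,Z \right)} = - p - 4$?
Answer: $0$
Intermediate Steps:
$P{\left(p,Z \right)} = -4 - p$
$Y{\left(F \right)} = -7 + \left(-4 - F\right)^{4}$
$s = 0$ ($s = \left(3 - 3\right)^{2} = 0^{2} = 0$)
$\frac{s}{Y{\left(\sqrt{5 + 3} \right)}} = \frac{1}{-7 + \left(4 + \sqrt{5 + 3}\right)^{4}} \cdot 0 = \frac{1}{-7 + \left(4 + \sqrt{8}\right)^{4}} \cdot 0 = \frac{1}{-7 + \left(4 + 2 \sqrt{2}\right)^{4}} \cdot 0 = 0$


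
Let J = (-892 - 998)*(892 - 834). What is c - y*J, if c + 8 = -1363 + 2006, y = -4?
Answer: -437845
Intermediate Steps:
c = 635 (c = -8 + (-1363 + 2006) = -8 + 643 = 635)
J = -109620 (J = -1890*58 = -109620)
c - y*J = 635 - (-4)*(-109620) = 635 - 1*438480 = 635 - 438480 = -437845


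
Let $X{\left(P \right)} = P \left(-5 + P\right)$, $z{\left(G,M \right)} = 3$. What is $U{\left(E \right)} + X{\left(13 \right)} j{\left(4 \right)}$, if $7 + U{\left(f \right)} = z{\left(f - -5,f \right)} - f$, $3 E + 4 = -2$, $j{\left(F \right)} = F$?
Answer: $414$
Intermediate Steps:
$E = -2$ ($E = - \frac{4}{3} + \frac{1}{3} \left(-2\right) = - \frac{4}{3} - \frac{2}{3} = -2$)
$U{\left(f \right)} = -4 - f$ ($U{\left(f \right)} = -7 - \left(-3 + f\right) = -4 - f$)
$U{\left(E \right)} + X{\left(13 \right)} j{\left(4 \right)} = \left(-4 - -2\right) + 13 \left(-5 + 13\right) 4 = \left(-4 + 2\right) + 13 \cdot 8 \cdot 4 = -2 + 104 \cdot 4 = -2 + 416 = 414$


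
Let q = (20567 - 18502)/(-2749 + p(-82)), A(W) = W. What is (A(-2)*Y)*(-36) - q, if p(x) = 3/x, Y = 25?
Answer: 57989590/32203 ≈ 1800.8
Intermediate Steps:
q = -24190/32203 (q = (20567 - 18502)/(-2749 + 3/(-82)) = 2065/(-2749 + 3*(-1/82)) = 2065/(-2749 - 3/82) = 2065/(-225421/82) = 2065*(-82/225421) = -24190/32203 ≈ -0.75117)
(A(-2)*Y)*(-36) - q = -2*25*(-36) - 1*(-24190/32203) = -50*(-36) + 24190/32203 = 1800 + 24190/32203 = 57989590/32203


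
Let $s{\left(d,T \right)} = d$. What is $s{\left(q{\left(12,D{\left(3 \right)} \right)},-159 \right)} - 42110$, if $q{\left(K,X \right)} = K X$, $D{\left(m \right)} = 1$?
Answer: $-42098$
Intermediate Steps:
$s{\left(q{\left(12,D{\left(3 \right)} \right)},-159 \right)} - 42110 = 12 \cdot 1 - 42110 = 12 - 42110 = -42098$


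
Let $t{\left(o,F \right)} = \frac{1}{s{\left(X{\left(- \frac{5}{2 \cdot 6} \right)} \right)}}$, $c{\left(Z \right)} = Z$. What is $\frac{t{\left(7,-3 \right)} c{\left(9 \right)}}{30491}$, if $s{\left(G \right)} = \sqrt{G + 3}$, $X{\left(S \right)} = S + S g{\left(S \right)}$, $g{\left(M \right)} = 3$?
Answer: $\frac{9 \sqrt{3}}{60982} \approx 0.00025562$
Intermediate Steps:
$X{\left(S \right)} = 4 S$ ($X{\left(S \right)} = S + S 3 = S + 3 S = 4 S$)
$s{\left(G \right)} = \sqrt{3 + G}$
$t{\left(o,F \right)} = \frac{\sqrt{3}}{2}$ ($t{\left(o,F \right)} = \frac{1}{\sqrt{3 + 4 \left(- \frac{5}{2 \cdot 6}\right)}} = \frac{1}{\sqrt{3 + 4 \left(- \frac{5}{12}\right)}} = \frac{1}{\sqrt{3 - \frac{5}{3}}} = \frac{1}{\sqrt{\frac{4}{3}}} = \frac{1}{\frac{2}{3} \sqrt{3}} = \frac{\sqrt{3}}{2}$)
$\frac{t{\left(7,-3 \right)} c{\left(9 \right)}}{30491} = \frac{\frac{\sqrt{3}}{2} \cdot 9}{30491} = \frac{9 \sqrt{3}}{2} \cdot \frac{1}{30491} = \frac{9 \sqrt{3}}{60982}$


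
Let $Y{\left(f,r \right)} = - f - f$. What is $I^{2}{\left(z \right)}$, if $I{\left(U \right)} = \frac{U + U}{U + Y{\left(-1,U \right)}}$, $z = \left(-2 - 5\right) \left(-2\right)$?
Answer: $\frac{49}{16} \approx 3.0625$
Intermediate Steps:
$Y{\left(f,r \right)} = - 2 f$
$z = 14$ ($z = \left(-7\right) \left(-2\right) = 14$)
$I{\left(U \right)} = \frac{2 U}{2 + U}$ ($I{\left(U \right)} = \frac{U + U}{U - -2} = \frac{2 U}{U + 2} = \frac{2 U}{2 + U}$)
$I^{2}{\left(z \right)} = \left(2 \cdot 14 \frac{1}{2 + 14}\right)^{2} = \left(2 \cdot 14 \cdot \frac{1}{16}\right)^{2} = \left(\frac{7}{4}\right)^{2} = \frac{49}{16}$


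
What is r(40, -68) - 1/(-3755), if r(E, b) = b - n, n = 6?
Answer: -277869/3755 ≈ -74.000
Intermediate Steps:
r(E, b) = -6 + b (r(E, b) = b - 1*6 = b - 6 = -6 + b)
r(40, -68) - 1/(-3755) = (-6 - 68) - 1/(-3755) = -74 - 1*(-1/3755) = -74 + 1/3755 = -277869/3755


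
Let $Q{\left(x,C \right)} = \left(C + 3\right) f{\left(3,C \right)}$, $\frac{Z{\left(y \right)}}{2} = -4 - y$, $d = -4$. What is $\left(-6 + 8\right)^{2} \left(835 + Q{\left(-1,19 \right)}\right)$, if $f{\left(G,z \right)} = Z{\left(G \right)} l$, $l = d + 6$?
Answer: $876$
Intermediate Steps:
$Z{\left(y \right)} = -8 - 2 y$ ($Z{\left(y \right)} = 2 \left(-4 - y\right) = -8 - 2 y$)
$l = 2$ ($l = -4 + 6 = 2$)
$f{\left(G,z \right)} = -16 - 4 G$ ($f{\left(G,z \right)} = \left(-8 - 2 G\right) 2 = -16 - 4 G$)
$Q{\left(x,C \right)} = -84 - 28 C$ ($Q{\left(x,C \right)} = \left(C + 3\right) \left(-16 - 12\right) = \left(3 + C\right) \left(-16 - 12\right) = \left(3 + C\right) \left(-28\right) = -84 - 28 C$)
$\left(-6 + 8\right)^{2} \left(835 + Q{\left(-1,19 \right)}\right) = \left(-6 + 8\right)^{2} \left(835 - 616\right) = 2^{2} \left(835 - 616\right) = 4 \left(835 - 616\right) = 4 \cdot 219 = 876$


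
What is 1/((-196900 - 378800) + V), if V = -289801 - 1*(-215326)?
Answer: -1/650175 ≈ -1.5380e-6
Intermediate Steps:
V = -74475 (V = -289801 + 215326 = -74475)
1/((-196900 - 378800) + V) = 1/((-196900 - 378800) - 74475) = 1/(-575700 - 74475) = 1/(-650175) = -1/650175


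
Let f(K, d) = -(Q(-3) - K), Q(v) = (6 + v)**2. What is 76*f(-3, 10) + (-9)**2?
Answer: -831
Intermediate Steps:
f(K, d) = -9 + K (f(K, d) = -((6 - 3)**2 - K) = -(3**2 - K) = -(9 - K) = -9 + K)
76*f(-3, 10) + (-9)**2 = 76*(-9 - 3) + (-9)**2 = 76*(-12) + 81 = -912 + 81 = -831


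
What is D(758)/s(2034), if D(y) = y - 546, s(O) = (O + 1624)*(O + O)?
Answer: 53/3720186 ≈ 1.4247e-5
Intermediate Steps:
s(O) = 2*O*(1624 + O) (s(O) = (1624 + O)*(2*O) = 2*O*(1624 + O))
D(y) = -546 + y
D(758)/s(2034) = (-546 + 758)/((2*2034*(1624 + 2034))) = 212/((2*2034*3658)) = 212/14880744 = 212*(1/14880744) = 53/3720186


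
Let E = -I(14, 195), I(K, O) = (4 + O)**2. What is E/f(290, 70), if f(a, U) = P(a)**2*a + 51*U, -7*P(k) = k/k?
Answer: -1940449/175220 ≈ -11.074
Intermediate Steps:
P(k) = -1/7 (P(k) = -k/(7*k) = -1/7*1 = -1/7)
f(a, U) = 51*U + a/49 (f(a, U) = (-1/7)**2*a + 51*U = a/49 + 51*U = 51*U + a/49)
E = -39601 (E = -(4 + 195)**2 = -1*199**2 = -1*39601 = -39601)
E/f(290, 70) = -39601/(51*70 + (1/49)*290) = -39601/(3570 + 290/49) = -39601/175220/49 = -39601*49/175220 = -1940449/175220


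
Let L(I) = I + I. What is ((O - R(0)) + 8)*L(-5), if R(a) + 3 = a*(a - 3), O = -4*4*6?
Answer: 850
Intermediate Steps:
L(I) = 2*I
O = -96 (O = -16*6 = -96)
R(a) = -3 + a*(-3 + a) (R(a) = -3 + a*(a - 3) = -3 + a*(-3 + a))
((O - R(0)) + 8)*L(-5) = ((-96 - (-3 + 0² - 3*0)) + 8)*(2*(-5)) = ((-96 - (-3 + 0 + 0)) + 8)*(-10) = ((-96 - 1*(-3)) + 8)*(-10) = ((-96 + 3) + 8)*(-10) = (-93 + 8)*(-10) = -85*(-10) = 850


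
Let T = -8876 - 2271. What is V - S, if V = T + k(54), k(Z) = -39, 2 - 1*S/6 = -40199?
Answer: -252392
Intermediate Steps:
S = 241206 (S = 12 - 6*(-40199) = 12 + 241194 = 241206)
T = -11147
V = -11186 (V = -11147 - 39 = -11186)
V - S = -11186 - 1*241206 = -11186 - 241206 = -252392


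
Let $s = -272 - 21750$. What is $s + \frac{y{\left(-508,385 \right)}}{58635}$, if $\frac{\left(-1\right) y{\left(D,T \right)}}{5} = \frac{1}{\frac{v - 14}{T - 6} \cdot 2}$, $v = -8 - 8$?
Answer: $- \frac{15495119261}{703620} \approx -22022.0$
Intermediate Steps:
$v = -16$ ($v = -8 - 8 = -16$)
$y{\left(D,T \right)} = - \frac{1}{2} + \frac{T}{12}$ ($y{\left(D,T \right)} = - \frac{5}{\frac{-16 - 14}{T - 6} \cdot 2} = - \frac{5}{- \frac{30}{-6 + T} 2} = - \frac{5}{\left(-60\right) \frac{1}{-6 + T}} = - 5 \left(\frac{1}{10} - \frac{T}{60}\right) = - \frac{1}{2} + \frac{T}{12}$)
$s = -22022$ ($s = -272 - 21750 = -22022$)
$s + \frac{y{\left(-508,385 \right)}}{58635} = -22022 + \frac{- \frac{1}{2} + \frac{1}{12} \cdot 385}{58635} = -22022 + \left(- \frac{1}{2} + \frac{385}{12}\right) \frac{1}{58635} = -22022 + \frac{379}{12} \cdot \frac{1}{58635} = -22022 + \frac{379}{703620} = - \frac{15495119261}{703620}$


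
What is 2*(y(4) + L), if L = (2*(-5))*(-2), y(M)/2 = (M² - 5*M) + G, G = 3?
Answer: 36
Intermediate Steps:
y(M) = 6 - 10*M + 2*M² (y(M) = 2*((M² - 5*M) + 3) = 2*(3 + M² - 5*M) = 6 - 10*M + 2*M²)
L = 20 (L = -10*(-2) = 20)
2*(y(4) + L) = 2*((6 - 10*4 + 2*4²) + 20) = 2*((6 - 40 + 2*16) + 20) = 2*((6 - 40 + 32) + 20) = 2*(-2 + 20) = 2*18 = 36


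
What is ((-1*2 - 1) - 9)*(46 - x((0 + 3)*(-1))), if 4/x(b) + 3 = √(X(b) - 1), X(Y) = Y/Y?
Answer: -568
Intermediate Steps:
X(Y) = 1
x(b) = -4/3 (x(b) = 4/(-3 + √(1 - 1)) = 4/(-3 + √0) = 4/(-3 + 0) = 4/(-3) = 4*(-⅓) = -4/3)
((-1*2 - 1) - 9)*(46 - x((0 + 3)*(-1))) = ((-1*2 - 1) - 9)*(46 - 1*(-4/3)) = ((-2 - 1) - 9)*(46 + 4/3) = (-3 - 9)*(142/3) = -12*142/3 = -568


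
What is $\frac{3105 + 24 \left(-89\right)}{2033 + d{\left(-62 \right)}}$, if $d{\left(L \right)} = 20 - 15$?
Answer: $\frac{969}{2038} \approx 0.47547$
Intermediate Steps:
$d{\left(L \right)} = 5$
$\frac{3105 + 24 \left(-89\right)}{2033 + d{\left(-62 \right)}} = \frac{3105 + 24 \left(-89\right)}{2033 + 5} = \frac{3105 - 2136}{2038} = 969 \cdot \frac{1}{2038} = \frac{969}{2038}$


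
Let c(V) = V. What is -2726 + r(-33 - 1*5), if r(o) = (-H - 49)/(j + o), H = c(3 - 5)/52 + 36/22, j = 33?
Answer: -3883709/1430 ≈ -2715.9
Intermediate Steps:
H = 457/286 (H = (3 - 5)/52 + 36/22 = -2*1/52 + 36*(1/22) = -1/26 + 18/11 = 457/286 ≈ 1.5979)
r(o) = -14471/(286*(33 + o)) (r(o) = (-1*457/286 - 49)/(33 + o) = (-457/286 - 49)/(33 + o) = -14471/(286*(33 + o)))
-2726 + r(-33 - 1*5) = -2726 - 14471/(9438 + 286*(-33 - 1*5)) = -2726 - 14471/(9438 + 286*(-33 - 5)) = -2726 - 14471/(9438 + 286*(-38)) = -2726 - 14471/(9438 - 10868) = -2726 - 14471/(-1430) = -2726 - 14471*(-1/1430) = -2726 + 14471/1430 = -3883709/1430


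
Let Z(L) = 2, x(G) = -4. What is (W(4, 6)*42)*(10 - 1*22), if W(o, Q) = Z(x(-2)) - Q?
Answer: 2016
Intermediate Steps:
W(o, Q) = 2 - Q
(W(4, 6)*42)*(10 - 1*22) = ((2 - 1*6)*42)*(10 - 1*22) = ((2 - 6)*42)*(10 - 22) = -4*42*(-12) = -168*(-12) = 2016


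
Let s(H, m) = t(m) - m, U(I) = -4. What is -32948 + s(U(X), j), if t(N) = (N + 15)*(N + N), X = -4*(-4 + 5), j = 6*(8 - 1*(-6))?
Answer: -16400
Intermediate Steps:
j = 84 (j = 6*(8 + 6) = 6*14 = 84)
X = -4 (X = -4*1 = -4)
t(N) = 2*N*(15 + N) (t(N) = (15 + N)*(2*N) = 2*N*(15 + N))
s(H, m) = -m + 2*m*(15 + m) (s(H, m) = 2*m*(15 + m) - m = -m + 2*m*(15 + m))
-32948 + s(U(X), j) = -32948 + 84*(29 + 2*84) = -32948 + 84*(29 + 168) = -32948 + 84*197 = -32948 + 16548 = -16400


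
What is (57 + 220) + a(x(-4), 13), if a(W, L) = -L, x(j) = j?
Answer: 264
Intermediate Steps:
(57 + 220) + a(x(-4), 13) = (57 + 220) - 1*13 = 277 - 13 = 264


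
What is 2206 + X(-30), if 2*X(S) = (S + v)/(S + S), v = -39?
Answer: 88263/40 ≈ 2206.6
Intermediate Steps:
X(S) = (-39 + S)/(4*S) (X(S) = ((S - 39)/(S + S))/2 = ((-39 + S)/((2*S)))/2 = ((-39 + S)*(1/(2*S)))/2 = ((-39 + S)/(2*S))/2 = (-39 + S)/(4*S))
2206 + X(-30) = 2206 + (¼)*(-39 - 30)/(-30) = 2206 + (¼)*(-1/30)*(-69) = 2206 + 23/40 = 88263/40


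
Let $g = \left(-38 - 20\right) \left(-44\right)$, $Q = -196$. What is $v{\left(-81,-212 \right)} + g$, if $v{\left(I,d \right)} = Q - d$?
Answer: $2568$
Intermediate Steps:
$v{\left(I,d \right)} = -196 - d$
$g = 2552$ ($g = \left(-58\right) \left(-44\right) = 2552$)
$v{\left(-81,-212 \right)} + g = \left(-196 - -212\right) + 2552 = \left(-196 + 212\right) + 2552 = 16 + 2552 = 2568$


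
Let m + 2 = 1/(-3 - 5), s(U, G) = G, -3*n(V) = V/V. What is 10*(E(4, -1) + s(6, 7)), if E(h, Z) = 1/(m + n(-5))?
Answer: 3890/59 ≈ 65.932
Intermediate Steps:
n(V) = -⅓ (n(V) = -V/(3*V) = -⅓*1 = -⅓)
m = -17/8 (m = -2 + 1/(-3 - 5) = -2 + 1/(-8) = -2 - ⅛ = -17/8 ≈ -2.1250)
E(h, Z) = -24/59 (E(h, Z) = 1/(-17/8 - ⅓) = 1/(-59/24) = -24/59)
10*(E(4, -1) + s(6, 7)) = 10*(-24/59 + 7) = 10*(389/59) = 3890/59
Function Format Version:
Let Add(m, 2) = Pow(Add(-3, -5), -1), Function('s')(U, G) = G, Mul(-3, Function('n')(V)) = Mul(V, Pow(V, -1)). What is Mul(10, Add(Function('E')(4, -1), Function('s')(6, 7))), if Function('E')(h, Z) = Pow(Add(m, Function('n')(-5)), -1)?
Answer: Rational(3890, 59) ≈ 65.932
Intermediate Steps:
Function('n')(V) = Rational(-1, 3) (Function('n')(V) = Mul(Rational(-1, 3), Mul(V, Pow(V, -1))) = Mul(Rational(-1, 3), 1) = Rational(-1, 3))
m = Rational(-17, 8) (m = Add(-2, Pow(Add(-3, -5), -1)) = Add(-2, Pow(-8, -1)) = Add(-2, Rational(-1, 8)) = Rational(-17, 8) ≈ -2.1250)
Function('E')(h, Z) = Rational(-24, 59) (Function('E')(h, Z) = Pow(Add(Rational(-17, 8), Rational(-1, 3)), -1) = Pow(Rational(-59, 24), -1) = Rational(-24, 59))
Mul(10, Add(Function('E')(4, -1), Function('s')(6, 7))) = Mul(10, Add(Rational(-24, 59), 7)) = Mul(10, Rational(389, 59)) = Rational(3890, 59)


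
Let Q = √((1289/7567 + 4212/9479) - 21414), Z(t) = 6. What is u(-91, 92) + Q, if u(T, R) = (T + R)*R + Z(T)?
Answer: 98 + I*√110168603939319728131/71727593 ≈ 98.0 + 146.33*I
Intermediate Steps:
u(T, R) = 6 + R*(R + T) (u(T, R) = (T + R)*R + 6 = (R + T)*R + 6 = R*(R + T) + 6 = 6 + R*(R + T))
Q = I*√110168603939319728131/71727593 (Q = √((1289*(1/7567) + 4212*(1/9479)) - 21414) = √((1289/7567 + 4212/9479) - 21414) = √(44090635/71727593 - 21414) = √(-1535930585867/71727593) = I*√110168603939319728131/71727593 ≈ 146.33*I)
u(-91, 92) + Q = (6 + 92² + 92*(-91)) + I*√110168603939319728131/71727593 = (6 + 8464 - 8372) + I*√110168603939319728131/71727593 = 98 + I*√110168603939319728131/71727593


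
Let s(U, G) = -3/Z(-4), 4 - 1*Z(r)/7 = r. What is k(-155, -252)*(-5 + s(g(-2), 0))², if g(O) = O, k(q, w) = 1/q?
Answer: -80089/486080 ≈ -0.16477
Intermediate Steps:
Z(r) = 28 - 7*r
s(U, G) = -3/56 (s(U, G) = -3/(28 - 7*(-4)) = -3/(28 + 28) = -3/56)
k(-155, -252)*(-5 + s(g(-2), 0))² = (-5 - 3/56)²/(-155) = -(-283/56)²/155 = -1/155*80089/3136 = -80089/486080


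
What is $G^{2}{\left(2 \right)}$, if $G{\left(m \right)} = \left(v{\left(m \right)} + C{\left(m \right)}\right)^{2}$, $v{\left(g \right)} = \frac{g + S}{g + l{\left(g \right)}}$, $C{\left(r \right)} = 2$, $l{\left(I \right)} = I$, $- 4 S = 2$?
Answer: $\frac{130321}{4096} \approx 31.817$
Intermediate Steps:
$S = - \frac{1}{2}$ ($S = \left(- \frac{1}{4}\right) 2 = - \frac{1}{2} \approx -0.5$)
$v{\left(g \right)} = \frac{- \frac{1}{2} + g}{2 g}$ ($v{\left(g \right)} = \frac{g - \frac{1}{2}}{g + g} = \frac{- \frac{1}{2} + g}{2 g}$)
$G{\left(m \right)} = \left(2 + \frac{-1 + 2 m}{4 m}\right)^{2}$ ($G{\left(m \right)} = \left(\frac{-1 + 2 m}{4 m} + 2\right)^{2} = \left(2 + \frac{-1 + 2 m}{4 m}\right)^{2}$)
$G^{2}{\left(2 \right)} = \left(\frac{\left(-1 + 10 \cdot 2\right)^{2}}{16 \cdot 4}\right)^{2} = \left(\frac{1}{16} \cdot \frac{1}{4} \left(-1 + 20\right)^{2}\right)^{2} = \left(\frac{1}{16} \cdot \frac{1}{4} \cdot 19^{2}\right)^{2} = \left(\frac{1}{16} \cdot \frac{1}{4} \cdot 361\right)^{2} = \left(\frac{361}{64}\right)^{2} = \frac{130321}{4096}$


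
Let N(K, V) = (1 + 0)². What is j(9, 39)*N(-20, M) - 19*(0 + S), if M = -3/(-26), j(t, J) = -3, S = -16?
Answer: 301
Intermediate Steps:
M = 3/26 (M = -3*(-1/26) = 3/26 ≈ 0.11538)
N(K, V) = 1 (N(K, V) = 1² = 1)
j(9, 39)*N(-20, M) - 19*(0 + S) = -3*1 - 19*(0 - 16) = -3 - 19*(-16) = -3 + 304 = 301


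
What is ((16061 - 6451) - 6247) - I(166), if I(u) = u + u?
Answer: 3031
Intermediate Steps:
I(u) = 2*u
((16061 - 6451) - 6247) - I(166) = ((16061 - 6451) - 6247) - 2*166 = (9610 - 6247) - 1*332 = 3363 - 332 = 3031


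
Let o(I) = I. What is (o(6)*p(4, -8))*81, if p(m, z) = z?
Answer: -3888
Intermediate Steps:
(o(6)*p(4, -8))*81 = (6*(-8))*81 = -48*81 = -3888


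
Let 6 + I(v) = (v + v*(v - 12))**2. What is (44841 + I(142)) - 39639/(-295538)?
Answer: 102279566175221/295538 ≈ 3.4608e+8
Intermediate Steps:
I(v) = -6 + (v + v*(-12 + v))**2 (I(v) = -6 + (v + v*(v - 12))**2 = -6 + (v + v*(-12 + v))**2)
(44841 + I(142)) - 39639/(-295538) = (44841 + (-6 + 142**2*(-11 + 142)**2)) - 39639/(-295538) = (44841 + (-6 + 20164*131**2)) - 39639*(-1/295538) = (44841 + (-6 + 20164*17161)) + 39639/295538 = (44841 + (-6 + 346034404)) + 39639/295538 = (44841 + 346034398) + 39639/295538 = 346079239 + 39639/295538 = 102279566175221/295538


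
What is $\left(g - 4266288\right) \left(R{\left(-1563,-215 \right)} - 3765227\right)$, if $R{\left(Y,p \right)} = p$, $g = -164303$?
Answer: $16683133436222$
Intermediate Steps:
$\left(g - 4266288\right) \left(R{\left(-1563,-215 \right)} - 3765227\right) = \left(-164303 - 4266288\right) \left(-215 - 3765227\right) = \left(-4430591\right) \left(-3765442\right) = 16683133436222$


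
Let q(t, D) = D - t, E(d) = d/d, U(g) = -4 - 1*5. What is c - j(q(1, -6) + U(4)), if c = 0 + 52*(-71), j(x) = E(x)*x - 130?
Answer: -3546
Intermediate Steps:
U(g) = -9 (U(g) = -4 - 5 = -9)
E(d) = 1
j(x) = -130 + x (j(x) = 1*x - 130 = x - 130 = -130 + x)
c = -3692 (c = 0 - 3692 = -3692)
c - j(q(1, -6) + U(4)) = -3692 - (-130 + ((-6 - 1*1) - 9)) = -3692 - (-130 + ((-6 - 1) - 9)) = -3692 - (-130 + (-7 - 9)) = -3692 - (-130 - 16) = -3692 - 1*(-146) = -3692 + 146 = -3546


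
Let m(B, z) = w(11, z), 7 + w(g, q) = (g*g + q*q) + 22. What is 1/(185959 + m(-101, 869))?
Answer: 1/941256 ≈ 1.0624e-6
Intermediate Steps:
w(g, q) = 15 + g**2 + q**2 (w(g, q) = -7 + ((g*g + q*q) + 22) = -7 + ((g**2 + q**2) + 22) = -7 + (22 + g**2 + q**2) = 15 + g**2 + q**2)
m(B, z) = 136 + z**2 (m(B, z) = 15 + 11**2 + z**2 = 15 + 121 + z**2 = 136 + z**2)
1/(185959 + m(-101, 869)) = 1/(185959 + (136 + 869**2)) = 1/(185959 + (136 + 755161)) = 1/(185959 + 755297) = 1/941256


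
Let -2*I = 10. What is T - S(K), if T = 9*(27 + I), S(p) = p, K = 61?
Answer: 137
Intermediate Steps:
I = -5 (I = -½*10 = -5)
T = 198 (T = 9*(27 - 5) = 9*22 = 198)
T - S(K) = 198 - 1*61 = 198 - 61 = 137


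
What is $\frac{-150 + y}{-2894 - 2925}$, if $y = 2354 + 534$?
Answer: $- \frac{2738}{5819} \approx -0.47053$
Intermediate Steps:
$y = 2888$
$\frac{-150 + y}{-2894 - 2925} = \frac{-150 + 2888}{-2894 - 2925} = \frac{2738}{-5819} = 2738 \left(- \frac{1}{5819}\right) = - \frac{2738}{5819}$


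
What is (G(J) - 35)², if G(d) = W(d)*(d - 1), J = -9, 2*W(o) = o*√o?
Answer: -17000 - 9450*I ≈ -17000.0 - 9450.0*I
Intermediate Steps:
W(o) = o^(3/2)/2 (W(o) = (o*√o)/2 = o^(3/2)/2)
G(d) = d^(3/2)*(-1 + d)/2 (G(d) = (d^(3/2)/2)*(d - 1) = (d^(3/2)/2)*(-1 + d) = d^(3/2)*(-1 + d)/2)
(G(J) - 35)² = ((-9)^(3/2)*(-1 - 9)/2 - 35)² = ((½)*(-27*I)*(-10) - 35)² = (135*I - 35)² = (-35 + 135*I)²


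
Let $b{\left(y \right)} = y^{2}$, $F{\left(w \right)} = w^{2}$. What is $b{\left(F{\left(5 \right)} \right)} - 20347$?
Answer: $-19722$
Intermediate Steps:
$b{\left(F{\left(5 \right)} \right)} - 20347 = \left(5^{2}\right)^{2} - 20347 = 25^{2} - 20347 = 625 - 20347 = -19722$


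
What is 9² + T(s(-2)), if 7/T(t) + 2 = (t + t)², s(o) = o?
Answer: 163/2 ≈ 81.500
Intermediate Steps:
T(t) = 7/(-2 + 4*t²) (T(t) = 7/(-2 + (t + t)²) = 7/(-2 + (2*t)²) = 7/(-2 + 4*t²))
9² + T(s(-2)) = 9² + 7/(2*(-1 + 2*(-2)²)) = 81 + 7/(2*(-1 + 2*4)) = 81 + 7/(2*(-1 + 8)) = 81 + (7/2)/7 = 81 + (7/2)*(⅐) = 81 + ½ = 163/2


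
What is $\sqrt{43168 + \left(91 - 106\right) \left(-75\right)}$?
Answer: $\sqrt{44293} \approx 210.46$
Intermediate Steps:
$\sqrt{43168 + \left(91 - 106\right) \left(-75\right)} = \sqrt{43168 - -1125} = \sqrt{43168 + 1125} = \sqrt{44293}$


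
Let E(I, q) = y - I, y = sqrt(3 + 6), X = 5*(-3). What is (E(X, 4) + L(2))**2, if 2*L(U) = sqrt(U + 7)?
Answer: 1521/4 ≈ 380.25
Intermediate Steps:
X = -15
y = 3 (y = sqrt(9) = 3)
E(I, q) = 3 - I
L(U) = sqrt(7 + U)/2 (L(U) = sqrt(U + 7)/2 = sqrt(7 + U)/2)
(E(X, 4) + L(2))**2 = ((3 - 1*(-15)) + sqrt(7 + 2)/2)**2 = ((3 + 15) + sqrt(9)/2)**2 = (18 + (1/2)*3)**2 = (18 + 3/2)**2 = (39/2)**2 = 1521/4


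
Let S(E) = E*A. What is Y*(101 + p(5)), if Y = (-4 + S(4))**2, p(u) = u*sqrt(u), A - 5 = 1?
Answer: 40400 + 2000*sqrt(5) ≈ 44872.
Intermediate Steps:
A = 6 (A = 5 + 1 = 6)
S(E) = 6*E (S(E) = E*6 = 6*E)
p(u) = u**(3/2)
Y = 400 (Y = (-4 + 6*4)**2 = (-4 + 24)**2 = 20**2 = 400)
Y*(101 + p(5)) = 400*(101 + 5**(3/2)) = 400*(101 + 5*sqrt(5)) = 40400 + 2000*sqrt(5)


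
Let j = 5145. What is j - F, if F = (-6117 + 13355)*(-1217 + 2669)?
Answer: -10504431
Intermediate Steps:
F = 10509576 (F = 7238*1452 = 10509576)
j - F = 5145 - 1*10509576 = 5145 - 10509576 = -10504431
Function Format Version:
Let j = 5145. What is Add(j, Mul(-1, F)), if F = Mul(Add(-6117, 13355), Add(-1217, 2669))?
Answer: -10504431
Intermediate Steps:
F = 10509576 (F = Mul(7238, 1452) = 10509576)
Add(j, Mul(-1, F)) = Add(5145, Mul(-1, 10509576)) = Add(5145, -10509576) = -10504431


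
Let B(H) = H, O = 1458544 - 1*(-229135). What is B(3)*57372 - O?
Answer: -1515563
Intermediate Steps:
O = 1687679 (O = 1458544 + 229135 = 1687679)
B(3)*57372 - O = 3*57372 - 1*1687679 = 172116 - 1687679 = -1515563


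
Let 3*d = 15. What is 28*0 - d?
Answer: -5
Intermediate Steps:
d = 5 (d = (⅓)*15 = 5)
28*0 - d = 28*0 - 1*5 = 0 - 5 = -5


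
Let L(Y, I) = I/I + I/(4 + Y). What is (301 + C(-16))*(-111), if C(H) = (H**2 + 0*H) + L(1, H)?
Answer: -307914/5 ≈ -61583.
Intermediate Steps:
L(Y, I) = 1 + I/(4 + Y)
C(H) = 1 + H**2 + H/5 (C(H) = (H**2 + 0*H) + (4 + H + 1)/(4 + 1) = (H**2 + 0) + (5 + H)/5 = H**2 + (5 + H)/5 = H**2 + (1 + H/5) = 1 + H**2 + H/5)
(301 + C(-16))*(-111) = (301 + (1 + (-16)**2 + (1/5)*(-16)))*(-111) = (301 + (1 + 256 - 16/5))*(-111) = (301 + 1269/5)*(-111) = (2774/5)*(-111) = -307914/5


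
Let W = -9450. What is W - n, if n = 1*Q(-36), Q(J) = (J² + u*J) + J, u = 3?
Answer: -10602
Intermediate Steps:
Q(J) = J² + 4*J (Q(J) = (J² + 3*J) + J = J² + 4*J)
n = 1152 (n = 1*(-36*(4 - 36)) = 1*(-36*(-32)) = 1*1152 = 1152)
W - n = -9450 - 1*1152 = -9450 - 1152 = -10602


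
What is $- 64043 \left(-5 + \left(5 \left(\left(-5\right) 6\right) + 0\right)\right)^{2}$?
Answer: $-1538633075$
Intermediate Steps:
$- 64043 \left(-5 + \left(5 \left(\left(-5\right) 6\right) + 0\right)\right)^{2} = - 64043 \left(-5 + \left(5 \left(-30\right) + 0\right)\right)^{2} = - 64043 \left(-5 + \left(-150 + 0\right)\right)^{2} = - 64043 \left(-5 - 150\right)^{2} = - 64043 \left(-155\right)^{2} = \left(-64043\right) 24025 = -1538633075$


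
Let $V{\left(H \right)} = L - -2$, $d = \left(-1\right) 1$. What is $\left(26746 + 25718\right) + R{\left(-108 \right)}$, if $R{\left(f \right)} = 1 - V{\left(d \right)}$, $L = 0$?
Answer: $52463$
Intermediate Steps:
$d = -1$
$V{\left(H \right)} = 2$ ($V{\left(H \right)} = 0 - -2 = 0 + 2 = 2$)
$R{\left(f \right)} = -1$ ($R{\left(f \right)} = 1 - 2 = -1$)
$\left(26746 + 25718\right) + R{\left(-108 \right)} = \left(26746 + 25718\right) - 1 = 52464 - 1 = 52463$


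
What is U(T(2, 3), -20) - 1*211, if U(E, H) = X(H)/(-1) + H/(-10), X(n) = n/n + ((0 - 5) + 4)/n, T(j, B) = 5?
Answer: -4201/20 ≈ -210.05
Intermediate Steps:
X(n) = 1 - 1/n (X(n) = 1 + (-5 + 4)/n = 1 - 1/n)
U(E, H) = -H/10 - (-1 + H)/H (U(E, H) = ((-1 + H)/H)/(-1) + H/(-10) = ((-1 + H)/H)*(-1) + H*(-1/10) = -(-1 + H)/H - H/10 = -H/10 - (-1 + H)/H)
U(T(2, 3), -20) - 1*211 = (-1 + 1/(-20) - 1/10*(-20)) - 1*211 = (-1 - 1/20 + 2) - 211 = 19/20 - 211 = -4201/20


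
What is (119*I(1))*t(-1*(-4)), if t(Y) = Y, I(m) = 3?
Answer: 1428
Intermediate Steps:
(119*I(1))*t(-1*(-4)) = (119*3)*(-1*(-4)) = 357*4 = 1428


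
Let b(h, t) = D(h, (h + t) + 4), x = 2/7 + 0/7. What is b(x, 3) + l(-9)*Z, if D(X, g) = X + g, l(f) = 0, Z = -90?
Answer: 53/7 ≈ 7.5714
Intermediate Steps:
x = 2/7 (x = 2*(⅐) + 0*(⅐) = 2/7 + 0 = 2/7 ≈ 0.28571)
b(h, t) = 4 + t + 2*h (b(h, t) = h + ((h + t) + 4) = h + (4 + h + t) = 4 + t + 2*h)
b(x, 3) + l(-9)*Z = (4 + 3 + 2*(2/7)) + 0*(-90) = (4 + 3 + 4/7) + 0 = 53/7 + 0 = 53/7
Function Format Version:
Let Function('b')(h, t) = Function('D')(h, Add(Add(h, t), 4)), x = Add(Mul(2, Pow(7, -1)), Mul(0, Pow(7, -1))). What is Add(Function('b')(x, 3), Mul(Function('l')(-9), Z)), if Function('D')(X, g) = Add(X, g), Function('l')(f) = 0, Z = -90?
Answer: Rational(53, 7) ≈ 7.5714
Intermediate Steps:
x = Rational(2, 7) (x = Add(Mul(2, Rational(1, 7)), Mul(0, Rational(1, 7))) = Add(Rational(2, 7), 0) = Rational(2, 7) ≈ 0.28571)
Function('b')(h, t) = Add(4, t, Mul(2, h)) (Function('b')(h, t) = Add(h, Add(Add(h, t), 4)) = Add(h, Add(4, h, t)) = Add(4, t, Mul(2, h)))
Add(Function('b')(x, 3), Mul(Function('l')(-9), Z)) = Add(Add(4, 3, Mul(2, Rational(2, 7))), Mul(0, -90)) = Add(Add(4, 3, Rational(4, 7)), 0) = Add(Rational(53, 7), 0) = Rational(53, 7)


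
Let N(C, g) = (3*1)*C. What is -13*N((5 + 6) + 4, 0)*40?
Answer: -23400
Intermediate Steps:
N(C, g) = 3*C
-13*N((5 + 6) + 4, 0)*40 = -39*((5 + 6) + 4)*40 = -39*(11 + 4)*40 = -39*15*40 = -13*45*40 = -585*40 = -23400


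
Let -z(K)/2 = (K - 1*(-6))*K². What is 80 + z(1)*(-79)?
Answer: 1186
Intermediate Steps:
z(K) = -2*K²*(6 + K) (z(K) = -2*(K - 1*(-6))*K² = -2*(K + 6)*K² = -2*(6 + K)*K² = -2*K²*(6 + K))
80 + z(1)*(-79) = 80 + (2*1²*(-6 - 1*1))*(-79) = 80 + (2*1*(-6 - 1))*(-79) = 80 + (2*1*(-7))*(-79) = 80 - 14*(-79) = 80 + 1106 = 1186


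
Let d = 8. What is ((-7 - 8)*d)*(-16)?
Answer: 1920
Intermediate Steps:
((-7 - 8)*d)*(-16) = ((-7 - 8)*8)*(-16) = -15*8*(-16) = -120*(-16) = 1920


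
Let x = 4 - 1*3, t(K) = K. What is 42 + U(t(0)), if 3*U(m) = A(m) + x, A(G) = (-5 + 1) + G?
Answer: 41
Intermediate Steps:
A(G) = -4 + G
x = 1 (x = 4 - 3 = 1)
U(m) = -1 + m/3 (U(m) = ((-4 + m) + 1)/3 = (-3 + m)/3 = -1 + m/3)
42 + U(t(0)) = 42 + (-1 + (⅓)*0) = 42 + (-1 + 0) = 42 - 1 = 41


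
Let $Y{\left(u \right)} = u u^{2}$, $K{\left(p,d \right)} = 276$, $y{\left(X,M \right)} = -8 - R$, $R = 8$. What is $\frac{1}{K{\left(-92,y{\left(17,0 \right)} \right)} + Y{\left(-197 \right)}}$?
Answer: $- \frac{1}{7645097} \approx -1.308 \cdot 10^{-7}$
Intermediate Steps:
$y{\left(X,M \right)} = -16$ ($y{\left(X,M \right)} = -8 - 8 = -16$)
$Y{\left(u \right)} = u^{3}$
$\frac{1}{K{\left(-92,y{\left(17,0 \right)} \right)} + Y{\left(-197 \right)}} = \frac{1}{276 + \left(-197\right)^{3}} = \frac{1}{276 - 7645373} = \frac{1}{-7645097} = - \frac{1}{7645097}$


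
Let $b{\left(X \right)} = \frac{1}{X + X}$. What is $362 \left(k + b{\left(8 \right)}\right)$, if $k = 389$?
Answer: $\frac{1126725}{8} \approx 1.4084 \cdot 10^{5}$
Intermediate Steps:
$b{\left(X \right)} = \frac{1}{2 X}$
$362 \left(k + b{\left(8 \right)}\right) = 362 \left(389 + \frac{1}{2 \cdot 8}\right) = 362 \left(389 + \frac{1}{2} \cdot \frac{1}{8}\right) = 362 \left(389 + \frac{1}{16}\right) = 362 \cdot \frac{6225}{16} = \frac{1126725}{8}$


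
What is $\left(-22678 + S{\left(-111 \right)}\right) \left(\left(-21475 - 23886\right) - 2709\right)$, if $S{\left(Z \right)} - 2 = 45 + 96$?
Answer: $1083257450$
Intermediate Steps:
$S{\left(Z \right)} = 143$ ($S{\left(Z \right)} = 2 + \left(45 + 96\right) = 2 + 141 = 143$)
$\left(-22678 + S{\left(-111 \right)}\right) \left(\left(-21475 - 23886\right) - 2709\right) = \left(-22678 + 143\right) \left(\left(-21475 - 23886\right) - 2709\right) = - 22535 \left(-45361 - 2709\right) = \left(-22535\right) \left(-48070\right) = 1083257450$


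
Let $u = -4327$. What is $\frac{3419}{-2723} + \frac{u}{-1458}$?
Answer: $\frac{6797519}{3970134} \approx 1.7122$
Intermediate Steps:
$\frac{3419}{-2723} + \frac{u}{-1458} = \frac{3419}{-2723} - \frac{4327}{-1458} = 3419 \left(- \frac{1}{2723}\right) - - \frac{4327}{1458} = - \frac{3419}{2723} + \frac{4327}{1458} = \frac{6797519}{3970134}$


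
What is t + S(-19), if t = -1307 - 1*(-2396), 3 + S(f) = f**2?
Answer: 1447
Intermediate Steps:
S(f) = -3 + f**2
t = 1089 (t = -1307 + 2396 = 1089)
t + S(-19) = 1089 + (-3 + (-19)**2) = 1089 + (-3 + 361) = 1089 + 358 = 1447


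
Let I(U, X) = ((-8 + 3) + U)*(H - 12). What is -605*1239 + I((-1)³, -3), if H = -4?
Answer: -749499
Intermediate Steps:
I(U, X) = 80 - 16*U (I(U, X) = ((-8 + 3) + U)*(-4 - 12) = (-5 + U)*(-16) = 80 - 16*U)
-605*1239 + I((-1)³, -3) = -605*1239 + (80 - 16*(-1)³) = -749595 + (80 - 16*(-1)) = -749595 + (80 + 16) = -749595 + 96 = -749499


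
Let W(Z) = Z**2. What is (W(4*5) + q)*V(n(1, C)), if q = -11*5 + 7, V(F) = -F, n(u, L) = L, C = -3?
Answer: 1056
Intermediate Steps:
q = -48 (q = -55 + 7 = -48)
(W(4*5) + q)*V(n(1, C)) = ((4*5)**2 - 48)*(-1*(-3)) = (20**2 - 48)*3 = (400 - 48)*3 = 352*3 = 1056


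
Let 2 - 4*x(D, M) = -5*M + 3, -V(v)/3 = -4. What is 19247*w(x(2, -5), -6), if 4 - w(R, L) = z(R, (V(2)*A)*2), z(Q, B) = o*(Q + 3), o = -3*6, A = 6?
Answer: -1135573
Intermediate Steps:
V(v) = 12 (V(v) = -3*(-4) = 12)
o = -18
z(Q, B) = -54 - 18*Q (z(Q, B) = -18*(Q + 3) = -18*(3 + Q) = -54 - 18*Q)
x(D, M) = -1/4 + 5*M/4 (x(D, M) = 1/2 - (-5*M + 3)/4 = 1/2 - (3 - 5*M)/4 = 1/2 + (-3/4 + 5*M/4) = -1/4 + 5*M/4)
w(R, L) = 58 + 18*R (w(R, L) = 4 - (-54 - 18*R) = 4 + (54 + 18*R) = 58 + 18*R)
19247*w(x(2, -5), -6) = 19247*(58 + 18*(-1/4 + (5/4)*(-5))) = 19247*(58 + 18*(-1/4 - 25/4)) = 19247*(58 + 18*(-13/2)) = 19247*(58 - 117) = 19247*(-59) = -1135573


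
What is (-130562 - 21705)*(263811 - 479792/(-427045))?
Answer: -17154346665716629/427045 ≈ -4.0170e+10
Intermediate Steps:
(-130562 - 21705)*(263811 - 479792/(-427045)) = -152267*(263811 - 479792*(-1/427045)) = -152267*(263811 + 479792/427045) = -152267*112659648287/427045 = -17154346665716629/427045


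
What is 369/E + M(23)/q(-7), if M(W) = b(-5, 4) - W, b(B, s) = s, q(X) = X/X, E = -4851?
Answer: -10282/539 ≈ -19.076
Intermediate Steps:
q(X) = 1
M(W) = 4 - W
369/E + M(23)/q(-7) = 369/(-4851) + (4 - 1*23)/1 = 369*(-1/4851) + (4 - 23)*1 = -41/539 - 19*1 = -41/539 - 19 = -10282/539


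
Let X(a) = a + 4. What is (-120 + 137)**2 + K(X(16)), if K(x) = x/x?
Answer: 290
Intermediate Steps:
X(a) = 4 + a
K(x) = 1
(-120 + 137)**2 + K(X(16)) = (-120 + 137)**2 + 1 = 17**2 + 1 = 289 + 1 = 290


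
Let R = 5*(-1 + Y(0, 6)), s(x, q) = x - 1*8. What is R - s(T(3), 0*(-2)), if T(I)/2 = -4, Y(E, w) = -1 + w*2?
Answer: 66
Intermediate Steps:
Y(E, w) = -1 + 2*w
T(I) = -8 (T(I) = 2*(-4) = -8)
s(x, q) = -8 + x (s(x, q) = x - 8 = -8 + x)
R = 50 (R = 5*(-1 + (-1 + 2*6)) = 5*(-1 + (-1 + 12)) = 5*(-1 + 11) = 5*10 = 50)
R - s(T(3), 0*(-2)) = 50 - (-8 - 8) = 50 - 1*(-16) = 50 + 16 = 66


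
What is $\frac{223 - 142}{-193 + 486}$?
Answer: $\frac{81}{293} \approx 0.27645$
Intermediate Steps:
$\frac{223 - 142}{-193 + 486} = \frac{81}{293}$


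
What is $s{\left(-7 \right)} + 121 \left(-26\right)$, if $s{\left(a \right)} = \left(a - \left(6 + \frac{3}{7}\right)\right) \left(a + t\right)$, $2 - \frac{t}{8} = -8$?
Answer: $- \frac{28884}{7} \approx -4126.3$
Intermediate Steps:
$t = 80$ ($t = 16 - -64 = 16 + 64 = 80$)
$s{\left(a \right)} = \left(80 + a\right) \left(- \frac{45}{7} + a\right)$ ($s{\left(a \right)} = \left(a - \left(6 + \frac{3}{7}\right)\right) \left(a + 80\right) = \left(a - \frac{45}{7}\right) \left(80 + a\right) = \left(- \frac{45}{7} + a\right) \left(80 + a\right) = \left(80 + a\right) \left(- \frac{45}{7} + a\right)$)
$s{\left(-7 \right)} + 121 \left(-26\right) = \left(- \frac{3600}{7} + \left(-7\right)^{2} + \frac{515}{7} \left(-7\right)\right) + 121 \left(-26\right) = \left(- \frac{3600}{7} + 49 - 515\right) - 3146 = - \frac{6862}{7} - 3146 = - \frac{28884}{7}$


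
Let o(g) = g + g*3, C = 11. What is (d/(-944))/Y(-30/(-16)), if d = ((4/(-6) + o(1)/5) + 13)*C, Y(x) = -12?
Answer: 2167/169920 ≈ 0.012753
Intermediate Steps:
o(g) = 4*g (o(g) = g + 3*g = 4*g)
d = 2167/15 (d = ((4/(-6) + (4*1)/5) + 13)*11 = ((4*(-⅙) + 4*(⅕)) + 13)*11 = ((-⅔ + ⅘) + 13)*11 = (2/15 + 13)*11 = (197/15)*11 = 2167/15 ≈ 144.47)
(d/(-944))/Y(-30/(-16)) = ((2167/15)/(-944))/(-12) = ((2167/15)*(-1/944))*(-1/12) = -2167/14160*(-1/12) = 2167/169920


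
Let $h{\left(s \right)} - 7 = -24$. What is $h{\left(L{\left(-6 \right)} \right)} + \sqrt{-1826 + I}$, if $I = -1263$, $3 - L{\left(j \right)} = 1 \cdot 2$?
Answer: $-17 + i \sqrt{3089} \approx -17.0 + 55.579 i$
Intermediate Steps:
$L{\left(j \right)} = 1$ ($L{\left(j \right)} = 3 - 1 \cdot 2 = 3 - 2 = 1$)
$h{\left(s \right)} = -17$ ($h{\left(s \right)} = 7 - 24 = -17$)
$h{\left(L{\left(-6 \right)} \right)} + \sqrt{-1826 + I} = -17 + \sqrt{-1826 - 1263} = -17 + \sqrt{-3089} = -17 + i \sqrt{3089}$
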